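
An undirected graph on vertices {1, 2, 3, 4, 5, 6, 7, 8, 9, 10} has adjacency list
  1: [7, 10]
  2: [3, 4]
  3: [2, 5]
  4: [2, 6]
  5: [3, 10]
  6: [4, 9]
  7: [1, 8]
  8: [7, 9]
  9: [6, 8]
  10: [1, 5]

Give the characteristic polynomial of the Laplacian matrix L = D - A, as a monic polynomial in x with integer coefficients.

x^10 - 20x^9 + 170x^8 - 800x^7 + 2275x^6 - 4004x^5 + 4290x^4 - 2640x^3 + 825x^2 - 100x

With the vertex order [1, 2, 3, 4, 5, 6, 7, 8, 9, 10], the degrees are [2, 2, 2, 2, 2, 2, 2, 2, 2, 2], giving D = diag(2, 2, 2, 2, 2, 2, 2, 2, 2, 2) and L = D - A. L has integer entries, so p(x) = det(xI - L) has integer coefficients. Expanding the determinant yields x^10 - 20x^9 + 170x^8 - 800x^7 + 2275x^6 - 4004x^5 + 4290x^4 - 2640x^3 + 825x^2 - 100x. The coefficient of x^9 equals -trace(L) = -20, matching the sum of degrees. The largest eigenvalue, 4, is at most the vertex count 10.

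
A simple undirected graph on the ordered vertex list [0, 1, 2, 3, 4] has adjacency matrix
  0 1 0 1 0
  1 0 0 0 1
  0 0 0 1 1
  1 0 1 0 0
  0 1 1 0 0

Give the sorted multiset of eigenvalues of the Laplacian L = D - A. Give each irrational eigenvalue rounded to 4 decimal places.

[0, 1.3820, 1.3820, 3.6180, 3.6180]

Reading degrees in the order [0, 1, 2, 3, 4] gives [2, 2, 2, 2, 2]; set D = diag(2, 2, 2, 2, 2) and form L = D - A. Since every row of L sums to 0, the all-ones vector is in the kernel and 0 is an eigenvalue. The single zero eigenvalue shows the graph is connected.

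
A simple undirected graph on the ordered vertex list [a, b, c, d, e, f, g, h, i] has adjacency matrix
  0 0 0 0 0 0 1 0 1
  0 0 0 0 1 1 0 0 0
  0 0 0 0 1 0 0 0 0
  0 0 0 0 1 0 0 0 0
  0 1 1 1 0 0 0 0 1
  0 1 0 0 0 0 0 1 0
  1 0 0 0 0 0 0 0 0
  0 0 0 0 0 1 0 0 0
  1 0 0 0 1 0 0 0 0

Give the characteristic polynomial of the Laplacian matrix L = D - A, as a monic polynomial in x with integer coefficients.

x^9 - 16x^8 + 102x^7 - 336x^6 + 619x^5 - 644x^4 + 361x^3 - 96x^2 + 9x

Reading degrees in the order [a, b, c, d, e, f, g, h, i] gives [2, 2, 1, 1, 4, 2, 1, 1, 2]; set D = diag(2, 2, 1, 1, 4, 2, 1, 1, 2) and form L = D - A. Computing det(xI - L) by cofactor expansion (or equivalently via sum-over-permutations) gives x^9 - 16x^8 + 102x^7 - 336x^6 + 619x^5 - 644x^4 + 361x^3 - 96x^2 + 9x. Since p(0) = det(-L) = 0, x divides p(x). There is one zero in the spectrum, matching the 1 component.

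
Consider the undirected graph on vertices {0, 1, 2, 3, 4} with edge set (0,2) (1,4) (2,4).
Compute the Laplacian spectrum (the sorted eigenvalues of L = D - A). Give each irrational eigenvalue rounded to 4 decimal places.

[0, 0, 0.5858, 2, 3.4142]

Reading degrees in the order [0, 1, 2, 3, 4] gives [1, 1, 2, 0, 2]; set D = diag(1, 1, 2, 0, 2) and form L = D - A. Diagonalising L (or applying a numerical eigensolver to the 5x5 matrix) gives the spectrum above. The 2 zero eigenvalues correspond to the 2 connected components. There are 2 zeros in the spectrum, matching the 2 components. The largest eigenvalue, 3.4142, is at most the vertex count 5.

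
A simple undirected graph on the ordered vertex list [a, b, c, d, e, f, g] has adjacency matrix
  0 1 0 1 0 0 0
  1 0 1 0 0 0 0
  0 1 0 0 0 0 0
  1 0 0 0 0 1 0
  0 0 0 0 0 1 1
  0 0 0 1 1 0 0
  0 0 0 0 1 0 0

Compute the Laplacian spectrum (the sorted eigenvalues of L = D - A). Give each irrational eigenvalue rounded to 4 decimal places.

With the vertex order [a, b, c, d, e, f, g], the degrees are [2, 2, 1, 2, 2, 2, 1], giving D = diag(2, 2, 1, 2, 2, 2, 1) and L = D - A. L is symmetric positive semidefinite, so every eigenvalue is real and nonnegative. The single zero eigenvalue shows the graph is connected. The largest eigenvalue, 3.8019, is at most the vertex count 7.

[0, 0.1981, 0.7530, 1.5550, 2.4450, 3.2470, 3.8019]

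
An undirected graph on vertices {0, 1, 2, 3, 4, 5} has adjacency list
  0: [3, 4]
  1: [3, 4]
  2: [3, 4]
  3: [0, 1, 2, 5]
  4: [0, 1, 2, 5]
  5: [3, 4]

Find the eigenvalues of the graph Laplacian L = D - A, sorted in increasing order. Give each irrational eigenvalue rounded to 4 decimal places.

[0, 2, 2, 2, 4, 6]

Each diagonal entry of L is the vertex degree and each off-diagonal entry is -1 where an edge is present, 0 otherwise; in the order [0, 1, 2, 3, 4, 5] the diagonal is [2, 2, 2, 4, 4, 2]. Diagonalising L (or applying a numerical eigensolver to the 6x6 matrix) gives the spectrum above. The single zero eigenvalue shows the graph is connected. The largest eigenvalue, 6, is at most the vertex count 6.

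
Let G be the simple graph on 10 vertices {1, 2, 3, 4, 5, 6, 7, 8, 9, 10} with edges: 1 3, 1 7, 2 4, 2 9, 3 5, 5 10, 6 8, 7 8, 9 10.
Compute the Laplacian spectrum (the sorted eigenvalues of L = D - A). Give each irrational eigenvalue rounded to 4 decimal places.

[0, 0.0979, 0.3820, 0.8244, 1.3820, 2, 2.6180, 3.1756, 3.6180, 3.9021]

Reading degrees in the order [1, 2, 3, 4, 5, 6, 7, 8, 9, 10] gives [2, 2, 2, 1, 2, 1, 2, 2, 2, 2]; set D = diag(2, 2, 2, 1, 2, 1, 2, 2, 2, 2) and form L = D - A. The multiplicity of 0 as a Laplacian eigenvalue equals the number of connected components. The eigenvalues sum to 18, which equals trace(L) = 2|E|.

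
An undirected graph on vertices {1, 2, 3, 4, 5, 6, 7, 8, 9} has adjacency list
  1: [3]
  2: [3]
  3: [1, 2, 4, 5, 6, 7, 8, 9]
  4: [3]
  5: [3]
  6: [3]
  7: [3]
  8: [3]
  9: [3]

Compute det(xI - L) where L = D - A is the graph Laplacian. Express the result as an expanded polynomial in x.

x^9 - 16x^8 + 84x^7 - 224x^6 + 350x^5 - 336x^4 + 196x^3 - 64x^2 + 9x

Reading degrees in the order [1, 2, 3, 4, 5, 6, 7, 8, 9] gives [1, 1, 8, 1, 1, 1, 1, 1, 1]; set D = diag(1, 1, 8, 1, 1, 1, 1, 1, 1) and form L = D - A. The eigenvalues of L are [0, 1, 1, 1, 1, 1, 1, 1, 9]; the characteristic polynomial is the product of (x - lambda_i), which multiplies out to x^9 - 16x^8 + 84x^7 - 224x^6 + 350x^5 - 336x^4 + 196x^3 - 64x^2 + 9x. The coefficient of x^8 equals -trace(L) = -16, matching the sum of degrees. By the matrix-tree theorem the graph has (1/9) * product of the nonzero eigenvalues = 1 spanning tree.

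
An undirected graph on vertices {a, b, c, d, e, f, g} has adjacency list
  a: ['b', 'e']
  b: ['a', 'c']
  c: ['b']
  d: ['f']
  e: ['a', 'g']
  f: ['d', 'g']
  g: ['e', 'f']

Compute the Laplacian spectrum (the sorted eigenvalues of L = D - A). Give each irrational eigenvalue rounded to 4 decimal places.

[0, 0.1981, 0.7530, 1.5550, 2.4450, 3.2470, 3.8019]

With the vertex order [a, b, c, d, e, f, g], the degrees are [2, 2, 1, 1, 2, 2, 2], giving D = diag(2, 2, 1, 1, 2, 2, 2) and L = D - A. Since every row of L sums to 0, the all-ones vector is in the kernel and 0 is an eigenvalue. The single zero eigenvalue shows the graph is connected. By the matrix-tree theorem the graph has (1/7) * product of the nonzero eigenvalues = 1 spanning tree.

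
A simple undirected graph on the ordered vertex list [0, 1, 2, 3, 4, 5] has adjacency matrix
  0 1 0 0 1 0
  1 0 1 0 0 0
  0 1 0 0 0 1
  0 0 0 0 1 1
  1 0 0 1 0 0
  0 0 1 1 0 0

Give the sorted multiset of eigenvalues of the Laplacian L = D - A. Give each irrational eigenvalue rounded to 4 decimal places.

[0, 1, 1, 3, 3, 4]

Each diagonal entry of L is the vertex degree and each off-diagonal entry is -1 where an edge is present, 0 otherwise; in the order [0, 1, 2, 3, 4, 5] the diagonal is [2, 2, 2, 2, 2, 2]. L is symmetric positive semidefinite, so every eigenvalue is real and nonnegative. The single zero eigenvalue shows the graph is connected. The eigenvalues sum to 12, which equals trace(L) = 2|E|.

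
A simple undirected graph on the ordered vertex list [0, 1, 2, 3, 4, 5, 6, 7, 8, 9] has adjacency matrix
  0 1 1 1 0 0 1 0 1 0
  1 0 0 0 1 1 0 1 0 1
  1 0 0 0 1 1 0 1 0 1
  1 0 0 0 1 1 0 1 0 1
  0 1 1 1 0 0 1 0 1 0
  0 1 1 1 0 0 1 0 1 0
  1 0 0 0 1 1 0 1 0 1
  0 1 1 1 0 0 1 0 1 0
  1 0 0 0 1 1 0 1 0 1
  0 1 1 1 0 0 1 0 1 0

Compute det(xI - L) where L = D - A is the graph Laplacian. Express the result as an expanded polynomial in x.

Reading degrees in the order [0, 1, 2, 3, 4, 5, 6, 7, 8, 9] gives [5, 5, 5, 5, 5, 5, 5, 5, 5, 5]; set D = diag(5, 5, 5, 5, 5, 5, 5, 5, 5, 5) and form L = D - A. L has integer entries, so p(x) = det(xI - L) has integer coefficients. Expanding the determinant yields x^10 - 50x^9 + 1100x^8 - 14000x^7 + 113750x^6 - 612500x^5 + 2187500x^4 - 5000000x^3 + 6640625x^2 - 3906250x. Since p(0) = det(-L) = 0, x divides p(x).

x^10 - 50x^9 + 1100x^8 - 14000x^7 + 113750x^6 - 612500x^5 + 2187500x^4 - 5000000x^3 + 6640625x^2 - 3906250x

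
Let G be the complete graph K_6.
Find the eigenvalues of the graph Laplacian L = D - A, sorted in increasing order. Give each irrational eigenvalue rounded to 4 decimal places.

The graph has 6 vertices and degree multiset [5, 5, 5, 5, 5, 5]; D is the diagonal matrix of degrees and L = D - A. L is symmetric positive semidefinite, so every eigenvalue is real and nonnegative. The largest eigenvalue, 6, is at most the vertex count 6.

[0, 6, 6, 6, 6, 6]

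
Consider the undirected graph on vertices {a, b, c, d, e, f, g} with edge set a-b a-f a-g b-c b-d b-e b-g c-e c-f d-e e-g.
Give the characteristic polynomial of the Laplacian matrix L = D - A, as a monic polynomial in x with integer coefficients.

x^7 - 22x^6 + 193x^5 - 860x^4 + 2043x^3 - 2442x^2 + 1141x

Each diagonal entry of L is the vertex degree and each off-diagonal entry is -1 where an edge is present, 0 otherwise; in the order [a, b, c, d, e, f, g] the diagonal is [3, 5, 3, 2, 4, 2, 3]. Computing det(xI - L) by cofactor expansion (or equivalently via sum-over-permutations) gives x^7 - 22x^6 + 193x^5 - 860x^4 + 2043x^3 - 2442x^2 + 1141x. Since p(0) = det(-L) = 0, x divides p(x). By the matrix-tree theorem the graph has (1/7) * product of the nonzero eigenvalues = 163 spanning trees.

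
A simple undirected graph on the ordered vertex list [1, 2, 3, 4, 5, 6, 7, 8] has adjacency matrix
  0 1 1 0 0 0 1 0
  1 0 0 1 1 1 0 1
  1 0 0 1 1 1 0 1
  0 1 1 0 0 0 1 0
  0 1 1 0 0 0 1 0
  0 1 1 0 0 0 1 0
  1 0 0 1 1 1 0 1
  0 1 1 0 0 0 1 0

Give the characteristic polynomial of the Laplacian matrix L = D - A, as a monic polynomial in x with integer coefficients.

With the vertex order [1, 2, 3, 4, 5, 6, 7, 8], the degrees are [3, 5, 5, 3, 3, 3, 5, 3], giving D = diag(3, 5, 5, 3, 3, 3, 5, 3) and L = D - A. The eigenvalues of L are [0, 3, 3, 3, 3, 5, 5, 8]; the characteristic polynomial is the product of (x - lambda_i), which multiplies out to x^8 - 30x^7 + 375x^6 - 2540x^5 + 10095x^4 - 23598x^3 + 30105x^2 - 16200x. The constant term is 0 because L is singular (the all-ones vector lies in its kernel). The eigenvalues sum to 30, which equals trace(L) = 2|E|.

x^8 - 30x^7 + 375x^6 - 2540x^5 + 10095x^4 - 23598x^3 + 30105x^2 - 16200x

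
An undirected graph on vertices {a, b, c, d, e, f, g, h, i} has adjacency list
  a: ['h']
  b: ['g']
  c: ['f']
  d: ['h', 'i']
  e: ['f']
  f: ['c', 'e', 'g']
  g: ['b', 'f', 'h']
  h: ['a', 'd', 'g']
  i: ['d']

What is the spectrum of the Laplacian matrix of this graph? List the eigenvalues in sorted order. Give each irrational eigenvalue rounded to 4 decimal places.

Reading degrees in the order [a, b, c, d, e, f, g, h, i] gives [1, 1, 1, 2, 1, 3, 3, 3, 1]; set D = diag(1, 1, 1, 2, 1, 3, 3, 3, 1) and form L = D - A. Diagonalising L (or applying a numerical eigensolver to the 9x9 matrix) gives the spectrum above. The single zero eigenvalue shows the graph is connected. There is one zero in the spectrum, matching the 1 component.

[0, 0.2118, 0.5546, 0.7223, 1, 2.0782, 2.7338, 3.8525, 4.8468]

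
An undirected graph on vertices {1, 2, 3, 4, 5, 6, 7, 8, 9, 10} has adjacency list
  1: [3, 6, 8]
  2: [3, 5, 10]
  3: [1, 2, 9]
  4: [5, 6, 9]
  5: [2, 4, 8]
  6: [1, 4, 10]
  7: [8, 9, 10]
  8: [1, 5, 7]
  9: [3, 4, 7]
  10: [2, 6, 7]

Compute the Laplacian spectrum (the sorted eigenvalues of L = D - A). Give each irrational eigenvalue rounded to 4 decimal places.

Each diagonal entry of L is the vertex degree and each off-diagonal entry is -1 where an edge is present, 0 otherwise; in the order [1, 2, 3, 4, 5, 6, 7, 8, 9, 10] the diagonal is [3, 3, 3, 3, 3, 3, 3, 3, 3, 3]. The multiplicity of 0 as a Laplacian eigenvalue equals the number of connected components. The single zero eigenvalue shows the graph is connected. There is one zero in the spectrum, matching the 1 component. The largest eigenvalue, 5, is at most the vertex count 10.

[0, 2, 2, 2, 2, 2, 5, 5, 5, 5]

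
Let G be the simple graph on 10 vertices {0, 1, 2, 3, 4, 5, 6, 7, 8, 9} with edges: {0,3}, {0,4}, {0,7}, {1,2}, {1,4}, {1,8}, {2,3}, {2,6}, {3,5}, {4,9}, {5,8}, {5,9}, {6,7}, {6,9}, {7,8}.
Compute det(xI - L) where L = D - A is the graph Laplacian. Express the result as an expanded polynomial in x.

x^10 - 30x^9 + 390x^8 - 2880x^7 + 13305x^6 - 39882x^5 + 77640x^4 - 94800x^3 + 66000x^2 - 20000x

With the vertex order [0, 1, 2, 3, 4, 5, 6, 7, 8, 9], the degrees are [3, 3, 3, 3, 3, 3, 3, 3, 3, 3], giving D = diag(3, 3, 3, 3, 3, 3, 3, 3, 3, 3) and L = D - A. The eigenvalues of L are [0, 2, 2, 2, 2, 2, 5, 5, 5, 5]; the characteristic polynomial is the product of (x - lambda_i), which multiplies out to x^10 - 30x^9 + 390x^8 - 2880x^7 + 13305x^6 - 39882x^5 + 77640x^4 - 94800x^3 + 66000x^2 - 20000x. The coefficient of x^9 equals -trace(L) = -30, matching the sum of degrees.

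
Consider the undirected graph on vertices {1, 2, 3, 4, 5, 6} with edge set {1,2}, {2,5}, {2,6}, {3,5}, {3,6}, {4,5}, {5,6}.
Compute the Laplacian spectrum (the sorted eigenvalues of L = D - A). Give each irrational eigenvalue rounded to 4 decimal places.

[0, 0.6972, 1.1392, 2.7459, 4.3028, 5.1149]

With the vertex order [1, 2, 3, 4, 5, 6], the degrees are [1, 3, 2, 1, 4, 3], giving D = diag(1, 3, 2, 1, 4, 3) and L = D - A. L is symmetric positive semidefinite, so every eigenvalue is real and nonnegative. The single zero eigenvalue shows the graph is connected. By the matrix-tree theorem the graph has (1/6) * product of the nonzero eigenvalues = 8 spanning trees.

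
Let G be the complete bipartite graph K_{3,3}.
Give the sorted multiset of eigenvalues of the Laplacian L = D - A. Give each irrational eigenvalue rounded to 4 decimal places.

The graph has 6 vertices and degree multiset [3, 3, 3, 3, 3, 3]; D is the diagonal matrix of degrees and L = D - A. L is symmetric positive semidefinite, so every eigenvalue is real and nonnegative. The eigenvalues sum to 18, which equals trace(L) = 2|E|.

[0, 3, 3, 3, 3, 6]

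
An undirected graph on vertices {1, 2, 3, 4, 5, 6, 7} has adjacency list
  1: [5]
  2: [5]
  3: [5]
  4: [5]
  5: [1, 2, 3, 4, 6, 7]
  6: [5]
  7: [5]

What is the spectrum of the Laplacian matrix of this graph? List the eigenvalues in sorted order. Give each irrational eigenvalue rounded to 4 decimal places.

With the vertex order [1, 2, 3, 4, 5, 6, 7], the degrees are [1, 1, 1, 1, 6, 1, 1], giving D = diag(1, 1, 1, 1, 6, 1, 1) and L = D - A. L is symmetric positive semidefinite, so every eigenvalue is real and nonnegative. By the matrix-tree theorem the graph has (1/7) * product of the nonzero eigenvalues = 1 spanning tree.

[0, 1, 1, 1, 1, 1, 7]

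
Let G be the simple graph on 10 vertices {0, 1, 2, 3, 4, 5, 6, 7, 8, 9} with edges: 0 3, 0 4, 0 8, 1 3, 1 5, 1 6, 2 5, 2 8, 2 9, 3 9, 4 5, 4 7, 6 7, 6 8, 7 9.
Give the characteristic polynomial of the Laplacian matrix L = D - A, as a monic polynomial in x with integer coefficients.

Reading degrees in the order [0, 1, 2, 3, 4, 5, 6, 7, 8, 9] gives [3, 3, 3, 3, 3, 3, 3, 3, 3, 3]; set D = diag(3, 3, 3, 3, 3, 3, 3, 3, 3, 3) and form L = D - A. Computing det(xI - L) by cofactor expansion (or equivalently via sum-over-permutations) gives x^10 - 30x^9 + 390x^8 - 2880x^7 + 13305x^6 - 39882x^5 + 77640x^4 - 94800x^3 + 66000x^2 - 20000x. The coefficient of x^9 equals -trace(L) = -30, matching the sum of degrees. The eigenvalues sum to 30, which equals trace(L) = 2|E|. There is one zero in the spectrum, matching the 1 component.

x^10 - 30x^9 + 390x^8 - 2880x^7 + 13305x^6 - 39882x^5 + 77640x^4 - 94800x^3 + 66000x^2 - 20000x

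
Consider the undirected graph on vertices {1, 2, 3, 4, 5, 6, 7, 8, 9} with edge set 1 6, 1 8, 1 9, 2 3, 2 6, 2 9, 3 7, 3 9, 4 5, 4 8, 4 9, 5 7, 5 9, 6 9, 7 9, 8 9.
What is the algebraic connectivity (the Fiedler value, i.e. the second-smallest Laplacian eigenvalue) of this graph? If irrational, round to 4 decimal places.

1.5858

With the vertex order [1, 2, 3, 4, 5, 6, 7, 8, 9], the degrees are [3, 3, 3, 3, 3, 3, 3, 3, 8], giving D = diag(3, 3, 3, 3, 3, 3, 3, 3, 8) and L = D - A. The smallest Laplacian eigenvalue is always 0. The next one, lambda_2 = 1.5858, measures how hard the graph is to disconnect: larger values mean better connectivity. The largest eigenvalue, 9, is at most the vertex count 9.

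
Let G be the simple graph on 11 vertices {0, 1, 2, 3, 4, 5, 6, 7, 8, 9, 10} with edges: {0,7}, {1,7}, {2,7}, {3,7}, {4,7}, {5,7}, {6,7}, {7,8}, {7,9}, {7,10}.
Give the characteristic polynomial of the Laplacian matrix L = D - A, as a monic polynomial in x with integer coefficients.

x^11 - 20x^10 + 135x^9 - 480x^8 + 1050x^7 - 1512x^6 + 1470x^5 - 960x^4 + 405x^3 - 100x^2 + 11x

Each diagonal entry of L is the vertex degree and each off-diagonal entry is -1 where an edge is present, 0 otherwise; in the order [0, 1, 2, 3, 4, 5, 6, 7, 8, 9, 10] the diagonal is [1, 1, 1, 1, 1, 1, 1, 10, 1, 1, 1]. Computing det(xI - L) by cofactor expansion (or equivalently via sum-over-permutations) gives x^11 - 20x^10 + 135x^9 - 480x^8 + 1050x^7 - 1512x^6 + 1470x^5 - 960x^4 + 405x^3 - 100x^2 + 11x. The coefficient of x^10 equals -trace(L) = -20, matching the sum of degrees. The eigenvalues sum to 20, which equals trace(L) = 2|E|.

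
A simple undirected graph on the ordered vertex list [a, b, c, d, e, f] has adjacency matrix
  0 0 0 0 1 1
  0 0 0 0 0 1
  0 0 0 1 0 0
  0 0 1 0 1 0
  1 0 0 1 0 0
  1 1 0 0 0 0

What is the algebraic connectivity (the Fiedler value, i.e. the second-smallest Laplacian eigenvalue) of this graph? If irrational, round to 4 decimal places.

0.2679

With the vertex order [a, b, c, d, e, f], the degrees are [2, 1, 1, 2, 2, 2], giving D = diag(2, 1, 1, 2, 2, 2) and L = D - A. The smallest Laplacian eigenvalue is always 0. The next one, lambda_2 = 0.2679, measures how hard the graph is to disconnect: larger values mean better connectivity. The largest eigenvalue, 3.7321, is at most the vertex count 6.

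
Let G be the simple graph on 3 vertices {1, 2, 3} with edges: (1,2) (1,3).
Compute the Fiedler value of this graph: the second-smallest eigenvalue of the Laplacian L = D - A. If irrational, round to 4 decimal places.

Each diagonal entry of L is the vertex degree and each off-diagonal entry is -1 where an edge is present, 0 otherwise; in the order [1, 2, 3] the diagonal is [2, 1, 1]. The sorted Laplacian eigenvalues are [0, 1, 3]; the algebraic connectivity is the second entry, 1. There is one zero in the spectrum, matching the 1 component.

1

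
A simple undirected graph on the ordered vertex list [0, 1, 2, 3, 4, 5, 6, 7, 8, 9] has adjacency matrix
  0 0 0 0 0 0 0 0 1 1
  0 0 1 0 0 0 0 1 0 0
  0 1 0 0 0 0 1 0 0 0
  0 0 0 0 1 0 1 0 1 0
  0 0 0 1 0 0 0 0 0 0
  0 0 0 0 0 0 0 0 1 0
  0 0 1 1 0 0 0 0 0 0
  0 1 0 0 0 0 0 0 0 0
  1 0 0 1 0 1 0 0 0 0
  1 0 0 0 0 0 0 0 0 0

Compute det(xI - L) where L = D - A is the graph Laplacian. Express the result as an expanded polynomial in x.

x^10 - 18x^9 + 134x^8 - 536x^7 + 1253x^6 - 1746x^5 + 1421x^4 - 636x^3 + 137x^2 - 10x

Reading degrees in the order [0, 1, 2, 3, 4, 5, 6, 7, 8, 9] gives [2, 2, 2, 3, 1, 1, 2, 1, 3, 1]; set D = diag(2, 2, 2, 3, 1, 1, 2, 1, 3, 1) and form L = D - A. Computing det(xI - L) by cofactor expansion (or equivalently via sum-over-permutations) gives x^10 - 18x^9 + 134x^8 - 536x^7 + 1253x^6 - 1746x^5 + 1421x^4 - 636x^3 + 137x^2 - 10x. The coefficient of x^9 equals -trace(L) = -18, matching the sum of degrees. The eigenvalues sum to 18, which equals trace(L) = 2|E|.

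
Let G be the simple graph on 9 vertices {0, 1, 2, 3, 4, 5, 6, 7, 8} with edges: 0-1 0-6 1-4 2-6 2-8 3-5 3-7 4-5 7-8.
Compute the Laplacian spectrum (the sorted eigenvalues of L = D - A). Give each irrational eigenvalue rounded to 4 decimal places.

Each diagonal entry of L is the vertex degree and each off-diagonal entry is -1 where an edge is present, 0 otherwise; in the order [0, 1, 2, 3, 4, 5, 6, 7, 8] the diagonal is [2, 2, 2, 2, 2, 2, 2, 2, 2]. Since every row of L sums to 0, the all-ones vector is in the kernel and 0 is an eigenvalue. The largest eigenvalue, 3.8794, is at most the vertex count 9.

[0, 0.4679, 0.4679, 1.6527, 1.6527, 3, 3, 3.8794, 3.8794]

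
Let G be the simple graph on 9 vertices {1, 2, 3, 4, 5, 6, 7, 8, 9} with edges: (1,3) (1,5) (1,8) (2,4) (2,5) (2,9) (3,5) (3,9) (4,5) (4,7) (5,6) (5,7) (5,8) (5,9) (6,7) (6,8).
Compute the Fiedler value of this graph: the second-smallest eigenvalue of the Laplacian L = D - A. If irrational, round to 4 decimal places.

Reading degrees in the order [1, 2, 3, 4, 5, 6, 7, 8, 9] gives [3, 3, 3, 3, 8, 3, 3, 3, 3]; set D = diag(3, 3, 3, 3, 8, 3, 3, 3, 3) and form L = D - A. The sorted Laplacian eigenvalues are [0, 1.5858, 1.5858, 3, 3, 4.4142, 4.4142, 5, 9]; the algebraic connectivity is the second entry, 1.5858. There is one zero in the spectrum, matching the 1 component. The eigenvalues sum to 32, which equals trace(L) = 2|E|.

1.5858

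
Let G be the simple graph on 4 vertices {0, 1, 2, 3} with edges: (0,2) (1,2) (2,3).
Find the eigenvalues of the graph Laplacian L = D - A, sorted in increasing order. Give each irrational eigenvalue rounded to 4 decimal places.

[0, 1, 1, 4]

With the vertex order [0, 1, 2, 3], the degrees are [1, 1, 3, 1], giving D = diag(1, 1, 3, 1) and L = D - A. Since every row of L sums to 0, the all-ones vector is in the kernel and 0 is an eigenvalue. The single zero eigenvalue shows the graph is connected. The largest eigenvalue, 4, is at most the vertex count 4.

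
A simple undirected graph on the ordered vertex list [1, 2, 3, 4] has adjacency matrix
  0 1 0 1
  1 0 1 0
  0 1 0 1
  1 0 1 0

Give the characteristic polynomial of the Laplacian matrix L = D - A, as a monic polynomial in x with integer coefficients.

x^4 - 8x^3 + 20x^2 - 16x

Each diagonal entry of L is the vertex degree and each off-diagonal entry is -1 where an edge is present, 0 otherwise; in the order [1, 2, 3, 4] the diagonal is [2, 2, 2, 2]. The eigenvalues of L are [0, 2, 2, 4]; the characteristic polynomial is the product of (x - lambda_i), which multiplies out to x^4 - 8x^3 + 20x^2 - 16x. The constant term is 0 because L is singular (the all-ones vector lies in its kernel). The largest eigenvalue, 4, is at most the vertex count 4.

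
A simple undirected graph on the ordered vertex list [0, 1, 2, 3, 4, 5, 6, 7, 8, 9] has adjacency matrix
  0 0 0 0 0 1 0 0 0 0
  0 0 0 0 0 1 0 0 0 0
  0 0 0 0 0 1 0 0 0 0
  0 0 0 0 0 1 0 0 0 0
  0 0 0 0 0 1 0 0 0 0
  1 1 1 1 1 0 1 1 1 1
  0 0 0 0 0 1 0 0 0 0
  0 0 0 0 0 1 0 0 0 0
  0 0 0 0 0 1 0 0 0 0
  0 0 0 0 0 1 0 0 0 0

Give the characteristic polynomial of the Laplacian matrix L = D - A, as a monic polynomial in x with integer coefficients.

Reading degrees in the order [0, 1, 2, 3, 4, 5, 6, 7, 8, 9] gives [1, 1, 1, 1, 1, 9, 1, 1, 1, 1]; set D = diag(1, 1, 1, 1, 1, 9, 1, 1, 1, 1) and form L = D - A. Computing det(xI - L) by cofactor expansion (or equivalently via sum-over-permutations) gives x^10 - 18x^9 + 108x^8 - 336x^7 + 630x^6 - 756x^5 + 588x^4 - 288x^3 + 81x^2 - 10x. The coefficient of x^9 equals -trace(L) = -18, matching the sum of degrees. The largest eigenvalue, 10, is at most the vertex count 10.

x^10 - 18x^9 + 108x^8 - 336x^7 + 630x^6 - 756x^5 + 588x^4 - 288x^3 + 81x^2 - 10x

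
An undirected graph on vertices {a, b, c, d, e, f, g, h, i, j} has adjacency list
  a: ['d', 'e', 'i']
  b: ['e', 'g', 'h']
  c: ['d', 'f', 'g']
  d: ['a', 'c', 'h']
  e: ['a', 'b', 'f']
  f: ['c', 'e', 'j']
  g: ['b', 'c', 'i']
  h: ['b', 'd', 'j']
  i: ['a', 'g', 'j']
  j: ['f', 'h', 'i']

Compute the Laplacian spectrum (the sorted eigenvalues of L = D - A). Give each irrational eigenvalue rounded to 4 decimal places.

Reading degrees in the order [a, b, c, d, e, f, g, h, i, j] gives [3, 3, 3, 3, 3, 3, 3, 3, 3, 3]; set D = diag(3, 3, 3, 3, 3, 3, 3, 3, 3, 3) and form L = D - A. L is symmetric positive semidefinite, so every eigenvalue is real and nonnegative. By the matrix-tree theorem the graph has (1/10) * product of the nonzero eigenvalues = 2000 spanning trees. There is one zero in the spectrum, matching the 1 component.

[0, 2, 2, 2, 2, 2, 5, 5, 5, 5]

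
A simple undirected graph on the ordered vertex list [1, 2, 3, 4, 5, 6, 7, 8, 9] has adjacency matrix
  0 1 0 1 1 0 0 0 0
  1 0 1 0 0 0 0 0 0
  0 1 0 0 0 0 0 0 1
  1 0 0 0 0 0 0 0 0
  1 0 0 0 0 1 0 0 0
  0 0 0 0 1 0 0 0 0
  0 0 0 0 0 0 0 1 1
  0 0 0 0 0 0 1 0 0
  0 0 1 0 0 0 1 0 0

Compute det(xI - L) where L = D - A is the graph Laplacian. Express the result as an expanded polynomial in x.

x^9 - 16x^8 + 104x^7 - 354x^6 + 678x^5 - 730x^4 + 417x^3 - 110x^2 + 9x

Reading degrees in the order [1, 2, 3, 4, 5, 6, 7, 8, 9] gives [3, 2, 2, 1, 2, 1, 2, 1, 2]; set D = diag(3, 2, 2, 1, 2, 1, 2, 1, 2) and form L = D - A. Computing det(xI - L) by cofactor expansion (or equivalently via sum-over-permutations) gives x^9 - 16x^8 + 104x^7 - 354x^6 + 678x^5 - 730x^4 + 417x^3 - 110x^2 + 9x. The constant term is 0 because L is singular (the all-ones vector lies in its kernel). The largest eigenvalue, 4.3455, is at most the vertex count 9. There is one zero in the spectrum, matching the 1 component.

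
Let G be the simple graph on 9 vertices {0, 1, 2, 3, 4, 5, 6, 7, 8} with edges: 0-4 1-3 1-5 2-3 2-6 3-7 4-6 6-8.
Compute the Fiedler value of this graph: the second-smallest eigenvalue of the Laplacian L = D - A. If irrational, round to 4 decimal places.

Reading degrees in the order [0, 1, 2, 3, 4, 5, 6, 7, 8] gives [1, 2, 2, 3, 2, 1, 3, 1, 1]; set D = diag(1, 2, 2, 3, 2, 1, 3, 1, 1) and form L = D - A. Computing the eigenvalues of L and sorting gives [0, 0.1729, 0.5587, 0.6617, 1.4331, 2.2091, 2.4851, 3.9563, 4.5231]. The Fiedler value lambda_2 = 0.1729 is strictly positive, so the graph is connected. The eigenvalues sum to 16, which equals trace(L) = 2|E|. The largest eigenvalue, 4.5231, is at most the vertex count 9.

0.1729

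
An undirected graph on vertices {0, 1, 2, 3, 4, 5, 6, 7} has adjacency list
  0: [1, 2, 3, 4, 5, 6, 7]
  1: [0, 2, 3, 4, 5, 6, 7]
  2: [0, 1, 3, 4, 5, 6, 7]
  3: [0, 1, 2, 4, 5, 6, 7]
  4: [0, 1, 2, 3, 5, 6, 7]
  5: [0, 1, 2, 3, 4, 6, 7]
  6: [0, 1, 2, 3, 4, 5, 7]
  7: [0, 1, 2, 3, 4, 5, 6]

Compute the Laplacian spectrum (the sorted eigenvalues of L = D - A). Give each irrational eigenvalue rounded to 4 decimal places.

Each diagonal entry of L is the vertex degree and each off-diagonal entry is -1 where an edge is present, 0 otherwise; in the order [0, 1, 2, 3, 4, 5, 6, 7] the diagonal is [7, 7, 7, 7, 7, 7, 7, 7]. Since every row of L sums to 0, the all-ones vector is in the kernel and 0 is an eigenvalue. The single zero eigenvalue shows the graph is connected. There is one zero in the spectrum, matching the 1 component. The largest eigenvalue, 8, is at most the vertex count 8.

[0, 8, 8, 8, 8, 8, 8, 8]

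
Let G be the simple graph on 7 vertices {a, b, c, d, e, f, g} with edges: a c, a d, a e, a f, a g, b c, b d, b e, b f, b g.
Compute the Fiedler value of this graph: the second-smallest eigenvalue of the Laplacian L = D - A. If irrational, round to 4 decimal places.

With the vertex order [a, b, c, d, e, f, g], the degrees are [5, 5, 2, 2, 2, 2, 2], giving D = diag(5, 5, 2, 2, 2, 2, 2) and L = D - A. The sorted Laplacian eigenvalues are [0, 2, 2, 2, 2, 5, 7]; the algebraic connectivity is the second entry, 2. There is one zero in the spectrum, matching the 1 component.

2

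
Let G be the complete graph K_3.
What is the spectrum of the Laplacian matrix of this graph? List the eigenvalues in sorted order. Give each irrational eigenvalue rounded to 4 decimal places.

[0, 3, 3]

The graph has 3 vertices and degree multiset [2, 2, 2]; D is the diagonal matrix of degrees and L = D - A. Diagonalising L (or applying a numerical eigensolver to the 3x3 matrix) gives the spectrum above. The eigenvalues sum to 6, which equals trace(L) = 2|E|.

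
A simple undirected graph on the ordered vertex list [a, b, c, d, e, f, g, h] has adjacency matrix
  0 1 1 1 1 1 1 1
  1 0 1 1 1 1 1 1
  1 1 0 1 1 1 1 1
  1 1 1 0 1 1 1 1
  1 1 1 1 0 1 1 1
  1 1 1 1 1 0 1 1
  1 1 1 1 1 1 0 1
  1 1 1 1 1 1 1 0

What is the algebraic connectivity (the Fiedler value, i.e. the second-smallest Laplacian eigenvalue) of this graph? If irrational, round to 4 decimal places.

8

With the vertex order [a, b, c, d, e, f, g, h], the degrees are [7, 7, 7, 7, 7, 7, 7, 7], giving D = diag(7, 7, 7, 7, 7, 7, 7, 7) and L = D - A. Computing the eigenvalues of L and sorting gives [0, 8, 8, 8, 8, 8, 8, 8]. The Fiedler value lambda_2 = 8 is strictly positive, so the graph is connected. The largest eigenvalue, 8, is at most the vertex count 8. By the matrix-tree theorem the graph has (1/8) * product of the nonzero eigenvalues = 262144 spanning trees.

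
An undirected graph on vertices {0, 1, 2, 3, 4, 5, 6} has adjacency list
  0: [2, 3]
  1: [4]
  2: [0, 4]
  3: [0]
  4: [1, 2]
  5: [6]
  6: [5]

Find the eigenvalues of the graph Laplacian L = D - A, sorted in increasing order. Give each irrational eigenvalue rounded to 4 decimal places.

Each diagonal entry of L is the vertex degree and each off-diagonal entry is -1 where an edge is present, 0 otherwise; in the order [0, 1, 2, 3, 4, 5, 6] the diagonal is [2, 1, 2, 1, 2, 1, 1]. The multiplicity of 0 as a Laplacian eigenvalue equals the number of connected components. The 2 zero eigenvalues correspond to the 2 connected components. There are 2 zeros in the spectrum, matching the 2 components.

[0, 0, 0.3820, 1.3820, 2, 2.6180, 3.6180]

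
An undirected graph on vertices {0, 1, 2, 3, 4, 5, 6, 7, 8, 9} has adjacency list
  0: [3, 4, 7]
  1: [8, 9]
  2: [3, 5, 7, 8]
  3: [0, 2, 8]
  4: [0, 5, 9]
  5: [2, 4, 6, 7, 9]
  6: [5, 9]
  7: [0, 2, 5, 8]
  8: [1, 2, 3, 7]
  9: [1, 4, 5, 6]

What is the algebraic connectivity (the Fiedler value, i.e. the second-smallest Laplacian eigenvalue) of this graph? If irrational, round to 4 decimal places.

1.1302

Reading degrees in the order [0, 1, 2, 3, 4, 5, 6, 7, 8, 9] gives [3, 2, 4, 3, 3, 5, 2, 4, 4, 4]; set D = diag(3, 2, 4, 3, 3, 5, 2, 4, 4, 4) and form L = D - A. The smallest Laplacian eigenvalue is always 0. The next one, lambda_2 = 1.1302, measures how hard the graph is to disconnect: larger values mean better connectivity. There is one zero in the spectrum, matching the 1 component.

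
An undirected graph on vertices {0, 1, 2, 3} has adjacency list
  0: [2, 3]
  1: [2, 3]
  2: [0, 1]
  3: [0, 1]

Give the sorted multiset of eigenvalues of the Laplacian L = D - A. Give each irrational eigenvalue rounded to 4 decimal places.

[0, 2, 2, 4]

With the vertex order [0, 1, 2, 3], the degrees are [2, 2, 2, 2], giving D = diag(2, 2, 2, 2) and L = D - A. L is symmetric positive semidefinite, so every eigenvalue is real and nonnegative. The single zero eigenvalue shows the graph is connected. The eigenvalues sum to 8, which equals trace(L) = 2|E|.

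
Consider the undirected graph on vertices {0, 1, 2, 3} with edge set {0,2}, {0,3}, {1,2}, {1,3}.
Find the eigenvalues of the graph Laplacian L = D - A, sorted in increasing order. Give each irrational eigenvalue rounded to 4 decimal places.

Reading degrees in the order [0, 1, 2, 3] gives [2, 2, 2, 2]; set D = diag(2, 2, 2, 2) and form L = D - A. The multiplicity of 0 as a Laplacian eigenvalue equals the number of connected components. By the matrix-tree theorem the graph has (1/4) * product of the nonzero eigenvalues = 4 spanning trees.

[0, 2, 2, 4]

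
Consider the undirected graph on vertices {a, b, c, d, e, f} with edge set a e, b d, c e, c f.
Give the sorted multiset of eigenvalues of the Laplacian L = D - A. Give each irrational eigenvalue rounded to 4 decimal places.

Reading degrees in the order [a, b, c, d, e, f] gives [1, 1, 2, 1, 2, 1]; set D = diag(1, 1, 2, 1, 2, 1) and form L = D - A. Diagonalising L (or applying a numerical eigensolver to the 6x6 matrix) gives the spectrum above. The 2 zero eigenvalues correspond to the 2 connected components. There are 2 zeros in the spectrum, matching the 2 components.

[0, 0, 0.5858, 2, 2, 3.4142]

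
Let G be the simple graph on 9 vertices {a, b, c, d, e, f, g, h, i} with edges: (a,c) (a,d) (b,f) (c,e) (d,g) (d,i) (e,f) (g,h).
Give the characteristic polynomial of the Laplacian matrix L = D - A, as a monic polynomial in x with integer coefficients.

x^9 - 16x^8 + 104x^7 - 354x^6 + 678x^5 - 730x^4 + 417x^3 - 110x^2 + 9x

Each diagonal entry of L is the vertex degree and each off-diagonal entry is -1 where an edge is present, 0 otherwise; in the order [a, b, c, d, e, f, g, h, i] the diagonal is [2, 1, 2, 3, 2, 2, 2, 1, 1]. Computing det(xI - L) by cofactor expansion (or equivalently via sum-over-permutations) gives x^9 - 16x^8 + 104x^7 - 354x^6 + 678x^5 - 730x^4 + 417x^3 - 110x^2 + 9x. The constant term is 0 because L is singular (the all-ones vector lies in its kernel). The eigenvalues sum to 16, which equals trace(L) = 2|E|.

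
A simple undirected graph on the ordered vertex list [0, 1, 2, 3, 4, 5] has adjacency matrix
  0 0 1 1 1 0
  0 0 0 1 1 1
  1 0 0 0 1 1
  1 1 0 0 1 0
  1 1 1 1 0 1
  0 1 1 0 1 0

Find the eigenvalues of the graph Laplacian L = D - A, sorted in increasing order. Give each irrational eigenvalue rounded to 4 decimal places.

[0, 2.3820, 2.3820, 4.6180, 4.6180, 6]

With the vertex order [0, 1, 2, 3, 4, 5], the degrees are [3, 3, 3, 3, 5, 3], giving D = diag(3, 3, 3, 3, 5, 3) and L = D - A. The multiplicity of 0 as a Laplacian eigenvalue equals the number of connected components. There is one zero in the spectrum, matching the 1 component. The eigenvalues sum to 20, which equals trace(L) = 2|E|.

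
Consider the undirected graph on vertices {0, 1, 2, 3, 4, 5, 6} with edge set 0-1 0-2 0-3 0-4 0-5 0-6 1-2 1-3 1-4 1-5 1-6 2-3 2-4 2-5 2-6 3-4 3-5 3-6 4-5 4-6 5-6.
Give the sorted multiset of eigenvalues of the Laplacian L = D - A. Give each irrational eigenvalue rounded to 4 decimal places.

With the vertex order [0, 1, 2, 3, 4, 5, 6], the degrees are [6, 6, 6, 6, 6, 6, 6], giving D = diag(6, 6, 6, 6, 6, 6, 6) and L = D - A. Since every row of L sums to 0, the all-ones vector is in the kernel and 0 is an eigenvalue.

[0, 7, 7, 7, 7, 7, 7]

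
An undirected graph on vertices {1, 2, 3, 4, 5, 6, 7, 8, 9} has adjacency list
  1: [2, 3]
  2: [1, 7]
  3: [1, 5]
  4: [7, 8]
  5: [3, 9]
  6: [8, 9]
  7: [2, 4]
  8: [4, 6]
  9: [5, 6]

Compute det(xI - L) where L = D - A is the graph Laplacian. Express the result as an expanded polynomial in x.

x^9 - 18x^8 + 135x^7 - 546x^6 + 1287x^5 - 1782x^4 + 1386x^3 - 540x^2 + 81x

Reading degrees in the order [1, 2, 3, 4, 5, 6, 7, 8, 9] gives [2, 2, 2, 2, 2, 2, 2, 2, 2]; set D = diag(2, 2, 2, 2, 2, 2, 2, 2, 2) and form L = D - A. Computing det(xI - L) by cofactor expansion (or equivalently via sum-over-permutations) gives x^9 - 18x^8 + 135x^7 - 546x^6 + 1287x^5 - 1782x^4 + 1386x^3 - 540x^2 + 81x. Since p(0) = det(-L) = 0, x divides p(x). There is one zero in the spectrum, matching the 1 component.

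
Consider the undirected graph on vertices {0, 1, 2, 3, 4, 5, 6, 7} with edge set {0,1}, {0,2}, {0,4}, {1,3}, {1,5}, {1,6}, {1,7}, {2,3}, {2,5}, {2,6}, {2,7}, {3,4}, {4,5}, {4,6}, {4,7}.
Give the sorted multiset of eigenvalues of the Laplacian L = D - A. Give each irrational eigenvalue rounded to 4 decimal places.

Reading degrees in the order [0, 1, 2, 3, 4, 5, 6, 7] gives [3, 5, 5, 3, 5, 3, 3, 3]; set D = diag(3, 5, 5, 3, 5, 3, 3, 3) and form L = D - A. Diagonalising L (or applying a numerical eigensolver to the 8x8 matrix) gives the spectrum above. The single zero eigenvalue shows the graph is connected.

[0, 3, 3, 3, 3, 5, 5, 8]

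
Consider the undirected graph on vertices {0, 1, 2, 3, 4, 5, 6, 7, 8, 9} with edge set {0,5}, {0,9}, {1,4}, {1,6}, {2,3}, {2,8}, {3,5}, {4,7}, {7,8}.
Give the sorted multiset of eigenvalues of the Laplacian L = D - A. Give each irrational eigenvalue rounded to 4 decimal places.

Reading degrees in the order [0, 1, 2, 3, 4, 5, 6, 7, 8, 9] gives [2, 2, 2, 2, 2, 2, 1, 2, 2, 1]; set D = diag(2, 2, 2, 2, 2, 2, 1, 2, 2, 1) and form L = D - A. The multiplicity of 0 as a Laplacian eigenvalue equals the number of connected components. The single zero eigenvalue shows the graph is connected. The largest eigenvalue, 3.9021, is at most the vertex count 10. There is one zero in the spectrum, matching the 1 component.

[0, 0.0979, 0.3820, 0.8244, 1.3820, 2, 2.6180, 3.1756, 3.6180, 3.9021]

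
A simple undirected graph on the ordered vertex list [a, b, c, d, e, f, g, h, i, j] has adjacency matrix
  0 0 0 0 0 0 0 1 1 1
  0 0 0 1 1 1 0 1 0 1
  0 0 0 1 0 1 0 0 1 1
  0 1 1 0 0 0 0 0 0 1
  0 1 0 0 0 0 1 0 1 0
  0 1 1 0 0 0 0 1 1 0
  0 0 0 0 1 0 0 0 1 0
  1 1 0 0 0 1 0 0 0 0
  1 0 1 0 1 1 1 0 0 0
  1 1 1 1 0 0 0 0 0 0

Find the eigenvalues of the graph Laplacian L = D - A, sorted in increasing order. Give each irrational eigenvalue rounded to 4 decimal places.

Each diagonal entry of L is the vertex degree and each off-diagonal entry is -1 where an edge is present, 0 otherwise; in the order [a, b, c, d, e, f, g, h, i, j] the diagonal is [3, 5, 4, 3, 3, 4, 2, 3, 5, 4]. L is symmetric positive semidefinite, so every eigenvalue is real and nonnegative. The single zero eigenvalue shows the graph is connected. By the matrix-tree theorem the graph has (1/10) * product of the nonzero eigenvalues = 8251 spanning trees.

[0, 1.1544, 2.0317, 2.8312, 3.2476, 3.5322, 4.7230, 5.2131, 6.5509, 6.7159]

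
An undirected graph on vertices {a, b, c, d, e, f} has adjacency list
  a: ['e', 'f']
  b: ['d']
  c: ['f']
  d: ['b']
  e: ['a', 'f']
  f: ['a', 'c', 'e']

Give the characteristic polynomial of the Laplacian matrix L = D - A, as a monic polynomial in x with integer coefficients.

Reading degrees in the order [a, b, c, d, e, f] gives [2, 1, 1, 1, 2, 3]; set D = diag(2, 1, 1, 1, 2, 3) and form L = D - A. Computing det(xI - L) by cofactor expansion (or equivalently via sum-over-permutations) gives x^6 - 10x^5 + 35x^4 - 50x^3 + 24x^2. Since p(0) = det(-L) = 0, x divides p(x). The eigenvalues sum to 10, which equals trace(L) = 2|E|. There are 2 zeros in the spectrum, matching the 2 components.

x^6 - 10x^5 + 35x^4 - 50x^3 + 24x^2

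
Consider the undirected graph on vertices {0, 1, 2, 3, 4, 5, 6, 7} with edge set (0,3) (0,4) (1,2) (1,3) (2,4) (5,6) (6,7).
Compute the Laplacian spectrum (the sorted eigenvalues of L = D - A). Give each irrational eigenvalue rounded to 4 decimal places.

[0, 0, 1, 1.3820, 1.3820, 3, 3.6180, 3.6180]

Each diagonal entry of L is the vertex degree and each off-diagonal entry is -1 where an edge is present, 0 otherwise; in the order [0, 1, 2, 3, 4, 5, 6, 7] the diagonal is [2, 2, 2, 2, 2, 1, 2, 1]. Since every row of L sums to 0, the all-ones vector is in the kernel and 0 is an eigenvalue. The 2 zero eigenvalues correspond to the 2 connected components. There are 2 zeros in the spectrum, matching the 2 components. The largest eigenvalue, 3.6180, is at most the vertex count 8.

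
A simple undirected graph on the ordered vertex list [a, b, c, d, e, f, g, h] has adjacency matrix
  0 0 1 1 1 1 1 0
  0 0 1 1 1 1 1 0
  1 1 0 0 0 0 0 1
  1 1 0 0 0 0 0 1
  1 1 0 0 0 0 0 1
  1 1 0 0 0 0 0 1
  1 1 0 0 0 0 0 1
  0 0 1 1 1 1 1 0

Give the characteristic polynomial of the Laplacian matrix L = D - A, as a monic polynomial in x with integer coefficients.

Each diagonal entry of L is the vertex degree and each off-diagonal entry is -1 where an edge is present, 0 otherwise; in the order [a, b, c, d, e, f, g, h] the diagonal is [5, 5, 3, 3, 3, 3, 3, 5]. L has integer entries, so p(x) = det(xI - L) has integer coefficients. Expanding the determinant yields x^8 - 30x^7 + 375x^6 - 2540x^5 + 10095x^4 - 23598x^3 + 30105x^2 - 16200x. Since p(0) = det(-L) = 0, x divides p(x). By the matrix-tree theorem the graph has (1/8) * product of the nonzero eigenvalues = 2025 spanning trees. The largest eigenvalue, 8, is at most the vertex count 8.

x^8 - 30x^7 + 375x^6 - 2540x^5 + 10095x^4 - 23598x^3 + 30105x^2 - 16200x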